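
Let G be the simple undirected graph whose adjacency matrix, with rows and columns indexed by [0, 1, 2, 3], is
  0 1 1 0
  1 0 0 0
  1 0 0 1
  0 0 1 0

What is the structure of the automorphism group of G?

the cyclic group of order 2

The degree sequence is [2, 1, 2, 1]; the two degree-1 vertices 1 and 3 are the ends of a path, so G = P_4. A path has exactly one nontrivial symmetry — reversal — giving Aut(G) of order 2.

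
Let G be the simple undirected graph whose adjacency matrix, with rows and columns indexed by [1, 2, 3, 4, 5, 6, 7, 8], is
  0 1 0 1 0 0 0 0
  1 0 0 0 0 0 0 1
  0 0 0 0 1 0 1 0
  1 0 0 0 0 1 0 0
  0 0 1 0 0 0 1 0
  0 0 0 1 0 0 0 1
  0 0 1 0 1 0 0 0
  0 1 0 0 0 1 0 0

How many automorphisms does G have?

G has two connected components, {1, 2, 4, 6, 8} and {3, 5, 7}; each is 2-regular, so G = C_5 ⊔ C_3. The components are non-isomorphic (different sizes), so Aut(G) = Aut(C_5) × Aut(C_3) = D_5 × D_3 of order 10·6 = 60.

60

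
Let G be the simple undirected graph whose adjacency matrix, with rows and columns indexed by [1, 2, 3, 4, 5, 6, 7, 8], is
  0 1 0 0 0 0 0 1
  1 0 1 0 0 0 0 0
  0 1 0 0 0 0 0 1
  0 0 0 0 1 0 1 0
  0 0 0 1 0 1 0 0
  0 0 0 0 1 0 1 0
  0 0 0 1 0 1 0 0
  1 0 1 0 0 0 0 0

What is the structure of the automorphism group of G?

G has two connected components, {4, 5, 6, 7} and {1, 2, 3, 8}; each is 2-regular, so G = C_4 ⊔ C_4. With two isomorphic components, Aut(G) = Aut(C_4) ≀ S_2 = (D_4 × D_4) ⋊ Z_2: permute each cycle by D_4, then optionally swap the two cycles. Order 2·(2·4)² = 128.

(D_4 × D_4) ⋊ Z_2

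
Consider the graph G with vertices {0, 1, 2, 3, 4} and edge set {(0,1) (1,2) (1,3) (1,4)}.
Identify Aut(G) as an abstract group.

S_4

Vertex 1 has degree 4 and every other vertex has degree 1, so G is the star K_{1,4} with centre 1. Any automorphism fixes the centre and permutes the 4 leaves freely, so Aut(G) ≅ S_4 of order 4! = 24.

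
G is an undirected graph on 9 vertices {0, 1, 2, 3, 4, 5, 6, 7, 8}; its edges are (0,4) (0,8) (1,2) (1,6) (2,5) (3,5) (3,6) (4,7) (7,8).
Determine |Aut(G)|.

G has two connected components, {1, 2, 3, 5, 6} and {0, 4, 7, 8}; each is 2-regular, so G = C_5 ⊔ C_4. The components are non-isomorphic (different sizes), so Aut(G) = Aut(C_5) × Aut(C_4) = D_5 × D_4 of order 10·8 = 80.

80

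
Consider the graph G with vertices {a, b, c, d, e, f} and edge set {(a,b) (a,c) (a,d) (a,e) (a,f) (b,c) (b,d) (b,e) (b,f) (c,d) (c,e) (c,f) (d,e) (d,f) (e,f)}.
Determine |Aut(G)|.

720

All 6 vertices are pairwise adjacent: G = K_6. Any permutation of the 6 vertices preserves K_6, so Aut(K_6) = S_6 of order 6! = 720.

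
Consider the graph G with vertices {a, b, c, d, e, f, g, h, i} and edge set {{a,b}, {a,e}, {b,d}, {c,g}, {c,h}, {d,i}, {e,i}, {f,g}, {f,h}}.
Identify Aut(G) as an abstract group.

D_5 × D_4

G has two connected components, {a, b, d, e, i} and {c, f, g, h}; each is 2-regular, so G = C_5 ⊔ C_4. The components are non-isomorphic (different sizes), so Aut(G) = Aut(C_5) × Aut(C_4) = D_5 × D_4 of order 10·8 = 80.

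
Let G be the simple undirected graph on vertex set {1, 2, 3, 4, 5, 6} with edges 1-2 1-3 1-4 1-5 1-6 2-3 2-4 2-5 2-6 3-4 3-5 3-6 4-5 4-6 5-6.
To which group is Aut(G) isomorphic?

Every vertex has degree 5, so G is the complete graph K_6. Every bijection on the vertex set is an automorphism of K_6; hence Aut(K_6) ≅ S_6, order 720.

S_6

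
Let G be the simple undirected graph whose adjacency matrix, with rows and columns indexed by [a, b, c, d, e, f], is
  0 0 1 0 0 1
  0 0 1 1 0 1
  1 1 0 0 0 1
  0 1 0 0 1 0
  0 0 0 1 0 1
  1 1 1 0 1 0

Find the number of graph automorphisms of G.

1

The degree sequence is [2, 3, 3, 2, 2, 4]. Checking the degree-preserving permutations of the vertex set shows that none except the identity preserves every edge, so Aut(G) is trivial.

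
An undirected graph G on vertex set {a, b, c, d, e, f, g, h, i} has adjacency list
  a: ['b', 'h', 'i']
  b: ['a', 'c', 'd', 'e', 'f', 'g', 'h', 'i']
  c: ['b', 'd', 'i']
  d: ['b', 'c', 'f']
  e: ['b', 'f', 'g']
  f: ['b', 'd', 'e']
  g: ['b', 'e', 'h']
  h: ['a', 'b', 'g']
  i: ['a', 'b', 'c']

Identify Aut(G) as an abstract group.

the dihedral group of order 16

Vertex b is the unique vertex of degree 8; the remaining 8 vertices each have degree 3 and induce a cycle, so G is the wheel on 9 vertices with hub b. With the hub fixed, the remaining symmetry is that of the rim cycle C_8, giving the dihedral group D_8.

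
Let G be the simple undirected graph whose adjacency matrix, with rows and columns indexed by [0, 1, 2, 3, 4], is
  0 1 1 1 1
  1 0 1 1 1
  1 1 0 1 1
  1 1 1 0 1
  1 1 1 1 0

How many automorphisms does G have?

Every vertex has degree 4, so G is the complete graph K_5. Every bijection on the vertex set is an automorphism of K_5; hence Aut(K_5) ≅ S_5, order 120.

120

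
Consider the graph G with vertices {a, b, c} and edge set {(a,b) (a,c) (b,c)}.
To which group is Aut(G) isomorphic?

the symmetric group on 3 letters

All 3 vertices are pairwise adjacent: G = K_3. Every bijection on the vertex set is an automorphism of K_3; hence Aut(K_3) ≅ S_3, order 6.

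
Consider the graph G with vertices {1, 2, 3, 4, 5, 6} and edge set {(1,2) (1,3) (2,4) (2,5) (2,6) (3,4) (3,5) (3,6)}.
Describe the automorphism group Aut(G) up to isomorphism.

S_2 × S_4

The vertices split by degree into {2, 3} (degree 4) and {1, 4, 5, 6} (degree 2); every edge runs between the two parts, so G is the complete bipartite graph K_{2,4}. Automorphisms preserve the bipartition setwise (since the parts differ in size) and act as S_2 × S_4 within it; |Aut| = 48.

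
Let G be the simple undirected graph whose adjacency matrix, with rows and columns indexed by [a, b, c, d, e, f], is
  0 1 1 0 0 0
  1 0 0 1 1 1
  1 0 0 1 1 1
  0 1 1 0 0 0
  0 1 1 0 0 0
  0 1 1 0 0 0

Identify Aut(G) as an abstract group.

S_4 × S_2

The vertices split by degree into {b, c} (degree 4) and {a, d, e, f} (degree 2); every edge runs between the two parts, so G is the complete bipartite graph K_{2,4}. The parts have unequal sizes, so no automorphism swaps them; each part is permuted independently, giving S_4 × S_2 of order 4!·2! = 48.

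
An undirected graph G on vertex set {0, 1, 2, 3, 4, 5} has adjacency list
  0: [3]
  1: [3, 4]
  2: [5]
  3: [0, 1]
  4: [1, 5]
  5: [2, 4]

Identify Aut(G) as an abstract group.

the cyclic group of order 2

The degree sequence is [1, 2, 1, 2, 2, 2]; the two degree-1 vertices 0 and 2 are the ends of a path, so G = P_6. A path has exactly one nontrivial symmetry — reversal — giving Aut(G) of order 2.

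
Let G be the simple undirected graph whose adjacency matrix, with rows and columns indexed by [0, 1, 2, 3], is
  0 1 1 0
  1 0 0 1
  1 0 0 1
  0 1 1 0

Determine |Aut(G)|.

G is 2-regular and bipartite on 2^2 = 4 vertices with girth 4; it is the hypercube graph Q_2. Aut(Q_2) consists of the signed permutations of the 2 coordinate axes: 2! permutations times 2^2 sign flips, so |Aut| = 2^2·2! = 8.

8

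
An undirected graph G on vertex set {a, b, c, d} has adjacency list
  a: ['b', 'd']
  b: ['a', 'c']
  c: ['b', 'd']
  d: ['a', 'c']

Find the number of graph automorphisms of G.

8

G is 2-regular and bipartite on 2^2 = 4 vertices with girth 4; it is the hypercube graph Q_2. The symmetry group of the 2-cube is the hyperoctahedral group B_2 = Z_2 ≀ S_2, of order 2^2·2! = 8.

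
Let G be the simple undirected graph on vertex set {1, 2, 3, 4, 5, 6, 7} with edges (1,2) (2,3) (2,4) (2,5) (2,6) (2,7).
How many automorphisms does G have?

Vertex 2 has degree 6 and every other vertex has degree 1, so G is the star K_{1,6} with centre 2. Any automorphism fixes the centre and permutes the 6 leaves freely, so Aut(G) ≅ S_6 of order 6! = 720.

720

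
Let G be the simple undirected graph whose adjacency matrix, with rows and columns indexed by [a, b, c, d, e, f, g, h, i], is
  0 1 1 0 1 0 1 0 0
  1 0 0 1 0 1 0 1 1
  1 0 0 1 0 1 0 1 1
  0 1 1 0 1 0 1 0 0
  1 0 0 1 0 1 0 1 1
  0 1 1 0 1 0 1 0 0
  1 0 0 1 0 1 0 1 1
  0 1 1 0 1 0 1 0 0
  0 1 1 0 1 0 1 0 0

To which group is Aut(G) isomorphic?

The vertices split by degree into {b, c, e, g} (degree 5) and {a, d, f, h, i} (degree 4); every edge runs between the two parts, so G is the complete bipartite graph K_{4,5}. The parts have unequal sizes, so no automorphism swaps them; each part is permuted independently, giving S_5 × S_4 of order 5!·4! = 2880.

S_5 × S_4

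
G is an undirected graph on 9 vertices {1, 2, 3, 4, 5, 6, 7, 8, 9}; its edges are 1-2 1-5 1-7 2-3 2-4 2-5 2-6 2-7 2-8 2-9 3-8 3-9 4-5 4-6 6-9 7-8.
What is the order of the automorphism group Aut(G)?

16

Vertex 2 is the unique vertex of degree 8; the remaining 8 vertices each have degree 3 and induce a cycle, so G is the wheel on 9 vertices with hub 2. With the hub fixed, the remaining symmetry is that of the rim cycle C_8, giving the dihedral group D_8.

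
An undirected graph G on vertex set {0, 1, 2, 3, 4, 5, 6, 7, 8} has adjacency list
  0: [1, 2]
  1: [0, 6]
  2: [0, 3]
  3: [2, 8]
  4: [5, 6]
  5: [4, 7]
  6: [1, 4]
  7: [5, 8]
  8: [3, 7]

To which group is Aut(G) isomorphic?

Every vertex has degree 2 and the graph is connected, so G is the 9-cycle C_9. The automorphisms of the 9-cycle are exactly the symmetries of a regular 9-gon: the dihedral group D_9, |D_9| = 18.

the dihedral group of order 18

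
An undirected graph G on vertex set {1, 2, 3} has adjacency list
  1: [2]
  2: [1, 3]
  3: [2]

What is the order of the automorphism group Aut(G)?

The degree sequence is [1, 2, 1]; the two degree-1 vertices 1 and 3 are the ends of a path, so G = P_3. A path has exactly one nontrivial symmetry — reversal — giving Aut(G) of order 2.

2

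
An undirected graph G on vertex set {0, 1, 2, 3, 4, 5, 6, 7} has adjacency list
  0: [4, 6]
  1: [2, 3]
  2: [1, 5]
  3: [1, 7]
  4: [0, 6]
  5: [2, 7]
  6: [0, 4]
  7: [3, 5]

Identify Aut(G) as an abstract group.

D_5 × D_3

G has two connected components, {1, 2, 3, 5, 7} and {0, 4, 6}; each is 2-regular, so G = C_5 ⊔ C_3. The components are non-isomorphic (different sizes), so Aut(G) = Aut(C_5) × Aut(C_3) = D_5 × D_3 of order 10·6 = 60.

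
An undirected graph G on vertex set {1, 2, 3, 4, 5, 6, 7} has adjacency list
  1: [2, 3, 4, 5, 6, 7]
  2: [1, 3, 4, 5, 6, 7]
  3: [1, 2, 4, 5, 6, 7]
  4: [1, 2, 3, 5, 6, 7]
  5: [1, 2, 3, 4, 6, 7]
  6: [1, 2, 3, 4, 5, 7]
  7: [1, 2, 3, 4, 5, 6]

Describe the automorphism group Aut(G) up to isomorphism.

All 7 vertices are pairwise adjacent: G = K_7. Any permutation of the 7 vertices preserves K_7, so Aut(K_7) = S_7 of order 7! = 5040.

S_7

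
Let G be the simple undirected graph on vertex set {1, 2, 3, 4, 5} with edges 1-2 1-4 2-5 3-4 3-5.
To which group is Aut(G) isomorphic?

G is 2-regular and connected on 5 vertices, i.e. the cycle C_5. The automorphisms of the 5-cycle are exactly the symmetries of a regular 5-gon: the dihedral group D_5, |D_5| = 10.

the dihedral group of order 10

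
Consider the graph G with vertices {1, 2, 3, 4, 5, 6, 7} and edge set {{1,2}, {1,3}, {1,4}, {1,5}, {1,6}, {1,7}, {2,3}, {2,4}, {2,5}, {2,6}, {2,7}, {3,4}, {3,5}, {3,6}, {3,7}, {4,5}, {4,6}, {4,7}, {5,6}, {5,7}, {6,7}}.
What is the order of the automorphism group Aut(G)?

5040

Every vertex has degree 6, so G is the complete graph K_7. Any permutation of the 7 vertices preserves K_7, so Aut(K_7) = S_7 of order 7! = 5040.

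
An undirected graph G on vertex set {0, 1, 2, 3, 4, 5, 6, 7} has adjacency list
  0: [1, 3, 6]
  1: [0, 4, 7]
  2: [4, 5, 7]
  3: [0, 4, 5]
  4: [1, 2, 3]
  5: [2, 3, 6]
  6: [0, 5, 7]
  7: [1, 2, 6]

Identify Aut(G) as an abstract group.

G is 3-regular and bipartite on 2^3 = 8 vertices with girth 4; it is the hypercube graph Q_3. Aut(Q_3) consists of the signed permutations of the 3 coordinate axes: 3! permutations times 2^3 sign flips, so |Aut| = 2^3·3! = 48.

the hyperoctahedral group B_3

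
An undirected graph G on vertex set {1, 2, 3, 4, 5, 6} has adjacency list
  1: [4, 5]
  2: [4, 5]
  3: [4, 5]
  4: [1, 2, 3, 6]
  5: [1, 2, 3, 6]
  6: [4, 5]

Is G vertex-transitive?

No

Automorphisms preserve degree, but G has vertices of degree 2 and vertices of degree 4; no automorphism maps one to the other, so G is not vertex-transitive.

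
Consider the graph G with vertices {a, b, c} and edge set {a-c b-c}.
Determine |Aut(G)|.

The degree sequence is [1, 1, 2]; the two degree-1 vertices a and b are the ends of a path, so G = P_3. A path has exactly one nontrivial symmetry — reversal — giving Aut(G) of order 2.

2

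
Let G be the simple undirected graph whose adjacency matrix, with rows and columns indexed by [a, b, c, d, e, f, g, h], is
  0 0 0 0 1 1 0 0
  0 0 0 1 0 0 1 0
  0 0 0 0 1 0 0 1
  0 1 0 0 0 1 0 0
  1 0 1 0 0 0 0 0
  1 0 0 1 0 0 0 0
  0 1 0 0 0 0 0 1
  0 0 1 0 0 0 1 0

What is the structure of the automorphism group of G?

the dihedral group of order 16

Every vertex has degree 2 and the graph is connected, so G is the 8-cycle C_8. The automorphisms of the 8-cycle are exactly the symmetries of a regular 8-gon: the dihedral group D_8, |D_8| = 16.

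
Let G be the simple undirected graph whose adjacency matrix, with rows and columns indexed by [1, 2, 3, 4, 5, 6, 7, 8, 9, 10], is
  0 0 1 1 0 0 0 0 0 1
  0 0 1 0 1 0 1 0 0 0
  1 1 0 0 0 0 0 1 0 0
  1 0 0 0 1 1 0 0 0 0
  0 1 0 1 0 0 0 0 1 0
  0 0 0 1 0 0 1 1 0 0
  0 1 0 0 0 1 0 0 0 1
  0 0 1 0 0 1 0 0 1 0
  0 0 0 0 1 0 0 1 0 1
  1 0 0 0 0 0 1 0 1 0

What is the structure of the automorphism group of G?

G is 3-regular on 10 vertices with no triangles and no 4-cycles (girth 5): this is the Petersen graph. It is a classical fact that the Petersen graph has automorphism group S_5 (order 120), arising from its description as the Kneser graph K(5,2).

S_5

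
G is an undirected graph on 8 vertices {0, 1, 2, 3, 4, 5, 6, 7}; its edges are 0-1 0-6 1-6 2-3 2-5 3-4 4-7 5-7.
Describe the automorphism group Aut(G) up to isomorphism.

D_3 × D_5

G has two connected components, {2, 3, 4, 5, 7} and {0, 1, 6}; each is 2-regular, so G = C_5 ⊔ C_3. The components are non-isomorphic (different sizes), so Aut(G) = Aut(C_3) × Aut(C_5) = D_3 × D_5 of order 6·10 = 60.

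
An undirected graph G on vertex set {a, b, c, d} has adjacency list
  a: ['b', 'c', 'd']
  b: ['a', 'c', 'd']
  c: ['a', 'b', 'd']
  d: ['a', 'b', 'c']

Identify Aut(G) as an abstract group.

All 4 vertices are pairwise adjacent: G = K_4. Any permutation of the 4 vertices preserves K_4, so Aut(K_4) = S_4 of order 4! = 24.

the symmetric group on 4 letters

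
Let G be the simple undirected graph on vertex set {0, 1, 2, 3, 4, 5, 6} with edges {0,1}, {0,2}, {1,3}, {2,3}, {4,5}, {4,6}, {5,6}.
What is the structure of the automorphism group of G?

D_3 × D_4

G has two connected components, {0, 1, 2, 3} and {4, 5, 6}; each is 2-regular, so G = C_4 ⊔ C_3. No automorphism exchanges components of different sizes, hence Aut(G) is the direct product D_3 × D_4, order 48.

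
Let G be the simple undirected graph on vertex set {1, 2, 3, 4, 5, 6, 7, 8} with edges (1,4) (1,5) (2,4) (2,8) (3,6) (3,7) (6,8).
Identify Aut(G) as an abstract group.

The degree sequence is [2, 2, 2, 2, 1, 2, 1, 2]; the two degree-1 vertices 5 and 7 are the ends of a path, so G = P_8. The only nontrivial automorphism of a path is the end-to-end reflection, so Aut(G) ≅ Z_2.

Z_2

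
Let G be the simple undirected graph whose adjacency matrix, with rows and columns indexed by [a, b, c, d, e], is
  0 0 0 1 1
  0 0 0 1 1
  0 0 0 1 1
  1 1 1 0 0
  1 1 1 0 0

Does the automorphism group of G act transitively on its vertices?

Automorphisms preserve degree, but G has vertices of degree 2 and vertices of degree 3; no automorphism maps one to the other, so G is not vertex-transitive.

No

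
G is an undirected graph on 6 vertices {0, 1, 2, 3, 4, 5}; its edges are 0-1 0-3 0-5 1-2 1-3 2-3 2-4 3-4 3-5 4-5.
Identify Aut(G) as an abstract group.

Vertex 3 is the unique vertex of degree 5; the remaining 5 vertices each have degree 3 and induce a cycle, so G is the wheel on 6 vertices with hub 3. With the hub fixed, the remaining symmetry is that of the rim cycle C_5, giving the dihedral group D_5.

D_5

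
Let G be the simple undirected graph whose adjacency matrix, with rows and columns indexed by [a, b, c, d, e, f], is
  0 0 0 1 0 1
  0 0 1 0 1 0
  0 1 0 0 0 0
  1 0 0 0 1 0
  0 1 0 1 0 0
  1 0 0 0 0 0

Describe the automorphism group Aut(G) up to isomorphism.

Z_2

The degree sequence is [2, 2, 1, 2, 2, 1]; the two degree-1 vertices c and f are the ends of a path, so G = P_6. The only nontrivial automorphism of a path is the end-to-end reflection, so Aut(G) ≅ Z_2.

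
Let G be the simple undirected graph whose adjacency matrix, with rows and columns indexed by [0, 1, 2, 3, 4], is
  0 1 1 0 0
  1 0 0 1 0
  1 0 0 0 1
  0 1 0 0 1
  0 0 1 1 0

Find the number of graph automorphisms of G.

G is 2-regular and connected on 5 vertices, i.e. the cycle C_5. C_5 has 5 rotations and 5 reflections, so Aut(C_5) ≅ D_5 of order 10.

10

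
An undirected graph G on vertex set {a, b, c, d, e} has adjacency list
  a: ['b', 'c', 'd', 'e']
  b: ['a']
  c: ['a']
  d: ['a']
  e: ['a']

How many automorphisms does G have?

Vertex a has degree 4 and every other vertex has degree 1, so G is the star K_{1,4} with centre a. The 4 leaves are pairwise interchangeable while the centre is fixed, giving Aut(G) = S_4.

24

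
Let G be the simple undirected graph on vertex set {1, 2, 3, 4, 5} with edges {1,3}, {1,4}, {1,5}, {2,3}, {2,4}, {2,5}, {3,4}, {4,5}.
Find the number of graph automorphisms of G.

8

Vertex 4 is the unique vertex of degree 4; the remaining 4 vertices each have degree 3 and induce a cycle, so G is the wheel on 5 vertices with hub 4. Every automorphism fixes the hub and acts on the rim 4-cycle, so Aut(G) ≅ Aut(C_4) = D_4 of order 8.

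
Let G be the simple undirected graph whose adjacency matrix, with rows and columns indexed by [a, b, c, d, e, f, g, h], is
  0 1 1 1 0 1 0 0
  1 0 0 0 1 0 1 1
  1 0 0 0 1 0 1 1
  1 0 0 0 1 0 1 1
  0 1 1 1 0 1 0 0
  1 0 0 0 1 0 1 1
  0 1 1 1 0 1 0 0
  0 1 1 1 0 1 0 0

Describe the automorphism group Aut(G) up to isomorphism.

G is 4-regular and bipartite with parts {b, c, d, f} and {a, e, g, h} (each part is independent and every cross-pair is an edge), so G = K_{4,4}. Each part can be permuted independently (S_4 × S_4) and the two equal-size parts can also be swapped, giving (S_4 × S_4) ⋊ Z_2 of order 2·(4!)² = 1152.

S_4 ≀ Z_2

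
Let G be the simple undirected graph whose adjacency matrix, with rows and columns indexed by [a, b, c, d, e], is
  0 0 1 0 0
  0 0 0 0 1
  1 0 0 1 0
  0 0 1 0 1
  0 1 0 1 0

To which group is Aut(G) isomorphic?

Z_2

The degree sequence is [1, 1, 2, 2, 2]; the two degree-1 vertices a and b are the ends of a path, so G = P_5. A path has exactly one nontrivial symmetry — reversal — giving Aut(G) of order 2.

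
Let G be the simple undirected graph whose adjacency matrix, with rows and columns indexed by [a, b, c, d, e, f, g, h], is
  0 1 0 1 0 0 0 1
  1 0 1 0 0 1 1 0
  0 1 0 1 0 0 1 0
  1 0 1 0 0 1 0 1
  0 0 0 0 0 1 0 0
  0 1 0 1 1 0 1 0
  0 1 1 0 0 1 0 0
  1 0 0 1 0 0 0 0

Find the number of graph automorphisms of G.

The degree sequence is [3, 4, 3, 4, 1, 4, 3, 2]. Checking the degree-preserving permutations of the vertex set shows that none except the identity preserves every edge, so Aut(G) is trivial.

1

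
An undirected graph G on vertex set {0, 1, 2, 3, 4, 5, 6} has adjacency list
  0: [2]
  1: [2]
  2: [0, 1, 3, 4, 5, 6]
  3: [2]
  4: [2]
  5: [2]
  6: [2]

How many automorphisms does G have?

720

Vertex 2 has degree 6 and every other vertex has degree 1, so G is the star K_{1,6} with centre 2. The 6 leaves are pairwise interchangeable while the centre is fixed, giving Aut(G) = S_6.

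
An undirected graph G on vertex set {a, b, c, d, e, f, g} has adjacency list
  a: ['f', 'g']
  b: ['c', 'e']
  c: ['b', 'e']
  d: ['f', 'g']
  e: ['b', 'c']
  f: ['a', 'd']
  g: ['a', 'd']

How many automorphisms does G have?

48

G has two connected components, {a, d, f, g} and {b, c, e}; each is 2-regular, so G = C_4 ⊔ C_3. No automorphism exchanges components of different sizes, hence Aut(G) is the direct product D_3 × D_4, order 48.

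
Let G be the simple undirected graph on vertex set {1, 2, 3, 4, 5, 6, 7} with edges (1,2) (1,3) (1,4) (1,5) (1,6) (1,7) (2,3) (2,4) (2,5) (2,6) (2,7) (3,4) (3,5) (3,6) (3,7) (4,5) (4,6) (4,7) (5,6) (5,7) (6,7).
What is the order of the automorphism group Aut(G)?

5040

Every vertex has degree 6, so G is the complete graph K_7. Every bijection on the vertex set is an automorphism of K_7; hence Aut(K_7) ≅ S_7, order 5040.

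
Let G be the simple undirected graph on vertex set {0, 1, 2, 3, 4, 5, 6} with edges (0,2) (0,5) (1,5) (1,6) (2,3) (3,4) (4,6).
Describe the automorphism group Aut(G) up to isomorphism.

D_7

Every vertex has degree 2 and the graph is connected, so G is the 7-cycle C_7. C_7 has 7 rotations and 7 reflections, so Aut(C_7) ≅ D_7 of order 14.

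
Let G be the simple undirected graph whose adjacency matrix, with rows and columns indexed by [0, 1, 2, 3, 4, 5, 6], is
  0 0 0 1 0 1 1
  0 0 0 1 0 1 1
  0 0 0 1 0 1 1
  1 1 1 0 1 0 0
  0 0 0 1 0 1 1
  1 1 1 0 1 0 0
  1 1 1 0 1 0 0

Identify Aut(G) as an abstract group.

S_4 × S_3

The vertices split by degree into {3, 5, 6} (degree 4) and {0, 1, 2, 4} (degree 3); every edge runs between the two parts, so G is the complete bipartite graph K_{3,4}. Automorphisms preserve the bipartition setwise (since the parts differ in size) and act as S_4 × S_3 within it; |Aut| = 144.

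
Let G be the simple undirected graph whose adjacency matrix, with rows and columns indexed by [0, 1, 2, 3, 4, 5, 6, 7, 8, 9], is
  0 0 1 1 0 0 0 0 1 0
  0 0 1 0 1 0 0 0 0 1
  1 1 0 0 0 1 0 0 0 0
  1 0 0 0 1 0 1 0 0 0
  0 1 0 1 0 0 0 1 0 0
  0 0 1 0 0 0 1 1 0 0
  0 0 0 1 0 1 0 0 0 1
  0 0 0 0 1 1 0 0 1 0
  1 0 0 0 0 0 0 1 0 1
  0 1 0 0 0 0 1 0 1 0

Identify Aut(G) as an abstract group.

S_5

G is 3-regular on 10 vertices with no triangles and no 4-cycles (girth 5): this is the Petersen graph. It is a classical fact that the Petersen graph has automorphism group S_5 (order 120), arising from its description as the Kneser graph K(5,2).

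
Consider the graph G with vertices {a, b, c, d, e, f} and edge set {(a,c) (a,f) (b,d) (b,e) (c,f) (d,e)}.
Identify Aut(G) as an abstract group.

G has two connected components, {a, c, f} and {b, d, e}; each is 2-regular, so G = C_3 ⊔ C_3. Aut of a disjoint union of two copies of C_3 is the wreath product D_3 ≀ Z_2, of order 2·6² = 72.

(D_3 × D_3) ⋊ Z_2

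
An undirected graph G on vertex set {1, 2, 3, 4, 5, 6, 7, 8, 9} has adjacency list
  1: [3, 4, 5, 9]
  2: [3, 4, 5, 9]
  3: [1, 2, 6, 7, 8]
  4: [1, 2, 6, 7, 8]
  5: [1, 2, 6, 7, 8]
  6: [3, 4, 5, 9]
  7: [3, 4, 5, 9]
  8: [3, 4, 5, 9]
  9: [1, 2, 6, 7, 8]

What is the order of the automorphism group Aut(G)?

The vertices split by degree into {3, 4, 5, 9} (degree 5) and {1, 2, 6, 7, 8} (degree 4); every edge runs between the two parts, so G is the complete bipartite graph K_{4,5}. Automorphisms preserve the bipartition setwise (since the parts differ in size) and act as S_4 × S_5 within it; |Aut| = 2880.

2880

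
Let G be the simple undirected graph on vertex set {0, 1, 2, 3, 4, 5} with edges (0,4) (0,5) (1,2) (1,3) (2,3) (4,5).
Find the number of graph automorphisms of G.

G has two connected components, {1, 2, 3} and {0, 4, 5}; each is 2-regular, so G = C_3 ⊔ C_3. Aut of a disjoint union of two copies of C_3 is the wreath product D_3 ≀ Z_2, of order 2·6² = 72.

72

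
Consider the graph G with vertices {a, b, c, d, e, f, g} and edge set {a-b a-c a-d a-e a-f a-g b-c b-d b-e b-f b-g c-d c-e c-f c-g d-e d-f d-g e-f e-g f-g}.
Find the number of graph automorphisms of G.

All 7 vertices are pairwise adjacent: G = K_7. Any permutation of the 7 vertices preserves K_7, so Aut(K_7) = S_7 of order 7! = 5040.

5040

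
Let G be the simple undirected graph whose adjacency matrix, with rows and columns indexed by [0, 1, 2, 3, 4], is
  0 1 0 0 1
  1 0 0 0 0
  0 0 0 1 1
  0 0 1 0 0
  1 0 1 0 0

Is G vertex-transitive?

Automorphisms preserve degree, but G has vertices of degree 1 and vertices of degree 2; no automorphism maps one to the other, so G is not vertex-transitive.

No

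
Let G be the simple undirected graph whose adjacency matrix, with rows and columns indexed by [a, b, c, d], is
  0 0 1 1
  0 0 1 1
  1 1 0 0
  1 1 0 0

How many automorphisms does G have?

8

G is 2-regular and bipartite on 2^2 = 4 vertices with girth 4; it is the hypercube graph Q_2. The symmetry group of the 2-cube is the hyperoctahedral group B_2 = Z_2 ≀ S_2, of order 2^2·2! = 8.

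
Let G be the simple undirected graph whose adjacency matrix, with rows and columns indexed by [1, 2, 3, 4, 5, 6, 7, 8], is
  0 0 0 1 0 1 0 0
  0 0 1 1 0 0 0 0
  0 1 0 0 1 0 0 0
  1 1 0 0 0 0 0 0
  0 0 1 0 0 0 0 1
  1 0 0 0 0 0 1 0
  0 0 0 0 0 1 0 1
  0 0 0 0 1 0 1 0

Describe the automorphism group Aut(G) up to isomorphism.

D_8

G is 2-regular and connected on 8 vertices, i.e. the cycle C_8. C_8 has 8 rotations and 8 reflections, so Aut(C_8) ≅ D_8 of order 16.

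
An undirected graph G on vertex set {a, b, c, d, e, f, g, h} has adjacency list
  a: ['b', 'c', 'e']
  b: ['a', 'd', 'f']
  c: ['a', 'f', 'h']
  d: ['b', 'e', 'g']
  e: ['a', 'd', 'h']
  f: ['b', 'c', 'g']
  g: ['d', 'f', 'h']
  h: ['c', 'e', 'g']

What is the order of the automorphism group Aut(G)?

G is 3-regular and bipartite on 2^3 = 8 vertices with girth 4; it is the hypercube graph Q_3. Aut(Q_3) consists of the signed permutations of the 3 coordinate axes: 3! permutations times 2^3 sign flips, so |Aut| = 2^3·3! = 48.

48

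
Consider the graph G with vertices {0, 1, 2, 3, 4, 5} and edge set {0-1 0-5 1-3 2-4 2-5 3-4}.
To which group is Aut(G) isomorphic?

the dihedral group of order 12

Every vertex has degree 2 and the graph is connected, so G is the 6-cycle C_6. C_6 has 6 rotations and 6 reflections, so Aut(C_6) ≅ D_6 of order 12.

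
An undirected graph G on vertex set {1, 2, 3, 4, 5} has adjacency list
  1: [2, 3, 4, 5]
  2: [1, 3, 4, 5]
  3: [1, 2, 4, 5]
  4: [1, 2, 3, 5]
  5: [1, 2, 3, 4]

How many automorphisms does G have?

Every vertex has degree 4, so G is the complete graph K_5. Every bijection on the vertex set is an automorphism of K_5; hence Aut(K_5) ≅ S_5, order 120.

120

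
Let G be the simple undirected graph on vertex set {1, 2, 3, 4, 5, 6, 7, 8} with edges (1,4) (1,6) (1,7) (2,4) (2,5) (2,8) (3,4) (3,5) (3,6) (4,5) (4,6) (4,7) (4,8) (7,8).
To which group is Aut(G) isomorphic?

the dihedral group of order 14

Vertex 4 is the unique vertex of degree 7; the remaining 7 vertices each have degree 3 and induce a cycle, so G is the wheel on 8 vertices with hub 4. With the hub fixed, the remaining symmetry is that of the rim cycle C_7, giving the dihedral group D_7.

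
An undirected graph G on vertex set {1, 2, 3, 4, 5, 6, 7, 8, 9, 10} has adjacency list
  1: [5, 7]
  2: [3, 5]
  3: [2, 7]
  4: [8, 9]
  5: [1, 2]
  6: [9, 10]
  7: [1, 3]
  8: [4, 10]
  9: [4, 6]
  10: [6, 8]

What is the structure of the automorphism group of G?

G has two connected components, {4, 6, 8, 9, 10} and {1, 2, 3, 5, 7}; each is 2-regular, so G = C_5 ⊔ C_5. With two isomorphic components, Aut(G) = Aut(C_5) ≀ S_2 = (D_5 × D_5) ⋊ Z_2: permute each cycle by D_5, then optionally swap the two cycles. Order 2·(2·5)² = 200.

D_5 ≀ Z_2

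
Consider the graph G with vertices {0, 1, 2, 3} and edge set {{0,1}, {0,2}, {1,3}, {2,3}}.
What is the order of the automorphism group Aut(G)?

8

G is 2-regular and connected on 4 vertices, i.e. the cycle C_4. C_4 has 4 rotations and 4 reflections, so Aut(C_4) ≅ D_4 of order 8.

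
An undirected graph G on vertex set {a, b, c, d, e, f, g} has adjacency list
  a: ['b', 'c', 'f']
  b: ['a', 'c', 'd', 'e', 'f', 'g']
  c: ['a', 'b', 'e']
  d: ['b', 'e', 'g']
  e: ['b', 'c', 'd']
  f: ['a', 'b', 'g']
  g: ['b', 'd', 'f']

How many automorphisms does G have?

12

Vertex b is the unique vertex of degree 6; the remaining 6 vertices each have degree 3 and induce a cycle, so G is the wheel on 7 vertices with hub b. Every automorphism fixes the hub and acts on the rim 6-cycle, so Aut(G) ≅ Aut(C_6) = D_6 of order 12.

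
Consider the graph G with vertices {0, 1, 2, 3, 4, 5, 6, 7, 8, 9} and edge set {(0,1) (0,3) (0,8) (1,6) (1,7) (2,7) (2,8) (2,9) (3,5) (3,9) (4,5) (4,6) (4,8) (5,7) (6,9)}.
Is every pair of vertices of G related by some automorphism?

Yes

G is 3-regular on 10 vertices with no triangles and no 4-cycles (girth 5): this is the Petersen graph. Viewing the Petersen graph as the Kneser graph K(5,2) — vertices are 2-subsets of {1,…,5}, edges join disjoint pairs — its automorphisms are exactly the permutations of the 5-element set, so Aut ≅ S_5 of order 120. Under this action every vertex can be carried to every other, so G is vertex-transitive.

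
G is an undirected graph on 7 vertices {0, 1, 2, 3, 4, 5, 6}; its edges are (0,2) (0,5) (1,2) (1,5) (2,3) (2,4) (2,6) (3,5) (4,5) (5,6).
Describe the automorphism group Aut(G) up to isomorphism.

The vertices split by degree into {2, 5} (degree 5) and {0, 1, 3, 4, 6} (degree 2); every edge runs between the two parts, so G is the complete bipartite graph K_{2,5}. The parts have unequal sizes, so no automorphism swaps them; each part is permuted independently, giving S_5 × S_2 of order 5!·2! = 240.

S_5 × S_2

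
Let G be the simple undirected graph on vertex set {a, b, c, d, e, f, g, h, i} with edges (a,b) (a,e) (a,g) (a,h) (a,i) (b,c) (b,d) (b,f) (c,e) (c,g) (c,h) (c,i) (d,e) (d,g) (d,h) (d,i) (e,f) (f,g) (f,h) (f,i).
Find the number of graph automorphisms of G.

The vertices split by degree into {a, c, d, f} (degree 5) and {b, e, g, h, i} (degree 4); every edge runs between the two parts, so G is the complete bipartite graph K_{4,5}. The parts have unequal sizes, so no automorphism swaps them; each part is permuted independently, giving S_5 × S_4 of order 5!·4! = 2880.

2880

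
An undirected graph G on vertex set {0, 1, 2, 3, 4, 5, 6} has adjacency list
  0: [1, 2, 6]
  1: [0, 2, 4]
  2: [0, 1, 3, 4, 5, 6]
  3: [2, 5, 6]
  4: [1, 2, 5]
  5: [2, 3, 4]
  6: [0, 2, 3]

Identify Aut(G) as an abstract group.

the dihedral group of order 12

Vertex 2 is the unique vertex of degree 6; the remaining 6 vertices each have degree 3 and induce a cycle, so G is the wheel on 7 vertices with hub 2. Every automorphism fixes the hub and acts on the rim 6-cycle, so Aut(G) ≅ Aut(C_6) = D_6 of order 12.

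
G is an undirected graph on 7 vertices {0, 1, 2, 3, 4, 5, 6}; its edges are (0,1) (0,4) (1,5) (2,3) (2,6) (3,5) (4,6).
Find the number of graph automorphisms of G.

Every vertex has degree 2 and the graph is connected, so G is the 7-cycle C_7. C_7 has 7 rotations and 7 reflections, so Aut(C_7) ≅ D_7 of order 14.

14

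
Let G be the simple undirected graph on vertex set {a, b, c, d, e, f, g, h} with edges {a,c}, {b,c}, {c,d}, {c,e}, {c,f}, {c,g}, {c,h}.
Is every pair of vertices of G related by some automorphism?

No

Vertex c is the only vertex of degree 7, so every automorphism fixes it; G is not vertex-transitive.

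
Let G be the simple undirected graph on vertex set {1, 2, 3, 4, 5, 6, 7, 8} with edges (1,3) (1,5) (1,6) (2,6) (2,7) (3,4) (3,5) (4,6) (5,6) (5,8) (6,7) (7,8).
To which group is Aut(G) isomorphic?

The degree sequence is [3, 2, 3, 2, 4, 5, 3, 2]. Checking the degree-preserving permutations of the vertex set shows that none except the identity preserves every edge, so Aut(G) is trivial.

{e}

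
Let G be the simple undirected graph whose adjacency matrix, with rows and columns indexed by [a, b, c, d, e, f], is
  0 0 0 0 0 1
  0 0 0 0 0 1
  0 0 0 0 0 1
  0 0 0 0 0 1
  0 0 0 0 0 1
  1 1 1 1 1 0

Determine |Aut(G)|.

120

Vertex f has degree 5 and every other vertex has degree 1, so G is the star K_{1,5} with centre f. The 5 leaves are pairwise interchangeable while the centre is fixed, giving Aut(G) = S_5.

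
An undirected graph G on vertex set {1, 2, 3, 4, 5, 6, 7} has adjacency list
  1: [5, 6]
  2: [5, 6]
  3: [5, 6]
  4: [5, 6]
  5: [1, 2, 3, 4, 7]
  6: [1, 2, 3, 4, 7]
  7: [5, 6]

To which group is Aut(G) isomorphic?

S_5 × S_2

The vertices split by degree into {5, 6} (degree 5) and {1, 2, 3, 4, 7} (degree 2); every edge runs between the two parts, so G is the complete bipartite graph K_{2,5}. Automorphisms preserve the bipartition setwise (since the parts differ in size) and act as S_5 × S_2 within it; |Aut| = 240.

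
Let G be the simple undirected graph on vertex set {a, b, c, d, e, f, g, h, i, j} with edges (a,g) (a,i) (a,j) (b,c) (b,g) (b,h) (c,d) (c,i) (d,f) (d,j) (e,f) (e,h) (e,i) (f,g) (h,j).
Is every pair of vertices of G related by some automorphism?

G is 3-regular on 10 vertices with no triangles and no 4-cycles (girth 5): this is the Petersen graph. It is a classical fact that the Petersen graph has automorphism group S_5 (order 120), arising from its description as the Kneser graph K(5,2). Under this action every vertex can be carried to every other, so G is vertex-transitive.

Yes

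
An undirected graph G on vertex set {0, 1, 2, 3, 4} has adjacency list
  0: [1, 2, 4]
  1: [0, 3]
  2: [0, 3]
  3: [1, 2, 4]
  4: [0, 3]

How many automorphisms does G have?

12

The vertices split by degree into {0, 3} (degree 3) and {1, 2, 4} (degree 2); every edge runs between the two parts, so G is the complete bipartite graph K_{2,3}. Automorphisms preserve the bipartition setwise (since the parts differ in size) and act as S_3 × S_2 within it; |Aut| = 12.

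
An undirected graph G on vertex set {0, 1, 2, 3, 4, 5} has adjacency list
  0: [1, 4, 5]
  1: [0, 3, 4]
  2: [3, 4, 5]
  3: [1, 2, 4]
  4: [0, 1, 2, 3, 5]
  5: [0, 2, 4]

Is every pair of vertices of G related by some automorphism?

Vertex 4 is the only vertex of degree 5, so every automorphism fixes it; G is not vertex-transitive.

No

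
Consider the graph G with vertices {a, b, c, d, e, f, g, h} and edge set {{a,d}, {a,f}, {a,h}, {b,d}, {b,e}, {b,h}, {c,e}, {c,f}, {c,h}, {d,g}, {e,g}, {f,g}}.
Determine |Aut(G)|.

48

G is 3-regular and bipartite on 2^3 = 8 vertices with girth 4; it is the hypercube graph Q_3. Aut(Q_3) consists of the signed permutations of the 3 coordinate axes: 3! permutations times 2^3 sign flips, so |Aut| = 2^3·3! = 48.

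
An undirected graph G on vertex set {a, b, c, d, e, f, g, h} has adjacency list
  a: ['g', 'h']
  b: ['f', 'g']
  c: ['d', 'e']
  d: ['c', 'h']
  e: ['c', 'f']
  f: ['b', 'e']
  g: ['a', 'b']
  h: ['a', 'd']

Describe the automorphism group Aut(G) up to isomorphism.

G is 2-regular and connected on 8 vertices, i.e. the cycle C_8. C_8 has 8 rotations and 8 reflections, so Aut(C_8) ≅ D_8 of order 16.

D_8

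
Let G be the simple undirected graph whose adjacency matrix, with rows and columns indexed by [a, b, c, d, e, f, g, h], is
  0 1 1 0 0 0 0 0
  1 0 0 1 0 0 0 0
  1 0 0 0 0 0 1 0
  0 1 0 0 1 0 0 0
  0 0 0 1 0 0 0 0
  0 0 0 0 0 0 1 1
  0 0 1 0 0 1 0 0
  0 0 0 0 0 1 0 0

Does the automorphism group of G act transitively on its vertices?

No

Automorphisms preserve degree, but G has vertices of degree 1 and vertices of degree 2; no automorphism maps one to the other, so G is not vertex-transitive.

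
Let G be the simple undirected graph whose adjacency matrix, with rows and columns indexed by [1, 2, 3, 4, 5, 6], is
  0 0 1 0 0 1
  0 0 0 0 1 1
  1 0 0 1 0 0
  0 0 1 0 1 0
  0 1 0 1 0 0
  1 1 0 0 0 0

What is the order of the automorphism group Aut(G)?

Every vertex has degree 2 and the graph is connected, so G is the 6-cycle C_6. C_6 has 6 rotations and 6 reflections, so Aut(C_6) ≅ D_6 of order 12.

12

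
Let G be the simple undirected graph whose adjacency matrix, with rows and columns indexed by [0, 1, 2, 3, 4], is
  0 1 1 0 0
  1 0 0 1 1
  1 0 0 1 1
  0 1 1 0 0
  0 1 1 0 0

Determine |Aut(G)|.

12

The vertices split by degree into {1, 2} (degree 3) and {0, 3, 4} (degree 2); every edge runs between the two parts, so G is the complete bipartite graph K_{2,3}. The parts have unequal sizes, so no automorphism swaps them; each part is permuted independently, giving S_2 × S_3 of order 2!·3! = 12.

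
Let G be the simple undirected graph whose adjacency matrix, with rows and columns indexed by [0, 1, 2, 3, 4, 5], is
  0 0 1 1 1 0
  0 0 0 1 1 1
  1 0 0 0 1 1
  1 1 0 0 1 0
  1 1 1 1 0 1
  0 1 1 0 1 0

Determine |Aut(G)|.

Vertex 4 is the unique vertex of degree 5; the remaining 5 vertices each have degree 3 and induce a cycle, so G is the wheel on 6 vertices with hub 4. Every automorphism fixes the hub and acts on the rim 5-cycle, so Aut(G) ≅ Aut(C_5) = D_5 of order 10.

10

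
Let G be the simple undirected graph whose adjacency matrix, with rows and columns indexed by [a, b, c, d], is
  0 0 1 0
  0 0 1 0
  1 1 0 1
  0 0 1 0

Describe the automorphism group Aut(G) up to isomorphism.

Vertex c has degree 3 and every other vertex has degree 1, so G is the star K_{1,3} with centre c. Any automorphism fixes the centre and permutes the 3 leaves freely, so Aut(G) ≅ S_3 of order 3! = 6.

the symmetric group on 3 letters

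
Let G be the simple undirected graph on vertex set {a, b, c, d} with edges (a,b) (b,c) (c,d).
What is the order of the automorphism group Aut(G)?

2

The degree sequence is [1, 2, 2, 1]; the two degree-1 vertices a and d are the ends of a path, so G = P_4. A path has exactly one nontrivial symmetry — reversal — giving Aut(G) of order 2.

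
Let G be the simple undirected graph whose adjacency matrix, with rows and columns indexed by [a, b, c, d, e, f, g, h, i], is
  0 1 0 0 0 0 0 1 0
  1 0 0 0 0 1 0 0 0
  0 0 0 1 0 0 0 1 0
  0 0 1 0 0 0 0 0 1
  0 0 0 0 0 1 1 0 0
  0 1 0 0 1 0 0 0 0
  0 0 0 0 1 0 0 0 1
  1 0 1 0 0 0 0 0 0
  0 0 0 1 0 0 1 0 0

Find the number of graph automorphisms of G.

18

Every vertex has degree 2 and the graph is connected, so G is the 9-cycle C_9. The automorphisms of the 9-cycle are exactly the symmetries of a regular 9-gon: the dihedral group D_9, |D_9| = 18.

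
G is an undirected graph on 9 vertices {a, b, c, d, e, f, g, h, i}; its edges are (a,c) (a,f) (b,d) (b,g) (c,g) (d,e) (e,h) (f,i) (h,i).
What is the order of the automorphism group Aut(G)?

18

Every vertex has degree 2 and the graph is connected, so G is the 9-cycle C_9. The automorphisms of the 9-cycle are exactly the symmetries of a regular 9-gon: the dihedral group D_9, |D_9| = 18.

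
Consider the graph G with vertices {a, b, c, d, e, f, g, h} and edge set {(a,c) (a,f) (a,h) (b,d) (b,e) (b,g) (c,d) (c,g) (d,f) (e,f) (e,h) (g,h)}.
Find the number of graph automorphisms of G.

G is 3-regular and bipartite on 2^3 = 8 vertices with girth 4; it is the hypercube graph Q_3. The symmetry group of the 3-cube is the hyperoctahedral group B_3 = Z_2 ≀ S_3, of order 2^3·3! = 48.

48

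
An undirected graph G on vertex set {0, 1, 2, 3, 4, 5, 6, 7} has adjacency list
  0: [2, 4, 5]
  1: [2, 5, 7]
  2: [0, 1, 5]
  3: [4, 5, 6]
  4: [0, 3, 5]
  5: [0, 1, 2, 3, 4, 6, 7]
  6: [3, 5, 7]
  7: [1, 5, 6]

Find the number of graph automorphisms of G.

14

Vertex 5 is the unique vertex of degree 7; the remaining 7 vertices each have degree 3 and induce a cycle, so G is the wheel on 8 vertices with hub 5. Every automorphism fixes the hub and acts on the rim 7-cycle, so Aut(G) ≅ Aut(C_7) = D_7 of order 14.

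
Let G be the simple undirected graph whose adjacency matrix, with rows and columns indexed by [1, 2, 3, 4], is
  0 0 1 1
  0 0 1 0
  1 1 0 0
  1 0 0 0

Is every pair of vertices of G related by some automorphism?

No

Automorphisms preserve degree, but G has vertices of degree 1 and vertices of degree 2; no automorphism maps one to the other, so G is not vertex-transitive.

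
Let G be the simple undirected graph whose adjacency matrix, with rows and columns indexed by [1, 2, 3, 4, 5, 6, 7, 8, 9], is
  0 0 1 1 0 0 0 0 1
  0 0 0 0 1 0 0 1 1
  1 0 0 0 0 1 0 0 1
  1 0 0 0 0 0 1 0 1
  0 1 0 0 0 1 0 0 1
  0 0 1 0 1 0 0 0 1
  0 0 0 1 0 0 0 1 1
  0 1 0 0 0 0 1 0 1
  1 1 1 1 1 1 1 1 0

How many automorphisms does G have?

Vertex 9 is the unique vertex of degree 8; the remaining 8 vertices each have degree 3 and induce a cycle, so G is the wheel on 9 vertices with hub 9. With the hub fixed, the remaining symmetry is that of the rim cycle C_8, giving the dihedral group D_8.

16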